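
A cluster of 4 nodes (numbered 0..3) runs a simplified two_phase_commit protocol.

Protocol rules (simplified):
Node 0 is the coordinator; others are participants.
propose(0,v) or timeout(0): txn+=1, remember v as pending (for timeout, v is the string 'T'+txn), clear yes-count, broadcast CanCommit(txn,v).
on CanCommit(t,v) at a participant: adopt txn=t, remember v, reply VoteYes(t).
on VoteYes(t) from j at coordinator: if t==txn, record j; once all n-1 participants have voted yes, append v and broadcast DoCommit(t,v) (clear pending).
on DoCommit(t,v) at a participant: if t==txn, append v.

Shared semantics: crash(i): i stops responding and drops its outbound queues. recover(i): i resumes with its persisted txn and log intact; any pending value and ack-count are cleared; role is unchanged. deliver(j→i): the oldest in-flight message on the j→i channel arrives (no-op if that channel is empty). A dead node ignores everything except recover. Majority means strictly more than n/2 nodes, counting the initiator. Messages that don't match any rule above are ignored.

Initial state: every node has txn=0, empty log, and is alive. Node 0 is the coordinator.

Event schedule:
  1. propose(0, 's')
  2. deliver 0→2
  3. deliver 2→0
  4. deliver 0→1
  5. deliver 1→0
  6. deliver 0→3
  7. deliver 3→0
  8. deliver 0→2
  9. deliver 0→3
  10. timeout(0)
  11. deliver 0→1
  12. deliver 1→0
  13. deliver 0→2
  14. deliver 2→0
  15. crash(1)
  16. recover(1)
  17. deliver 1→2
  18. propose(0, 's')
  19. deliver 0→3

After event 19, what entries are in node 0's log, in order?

s

1. propose(0,'s'):  <0:coor t1 ->
2. deliver 0→2:  <2:part t1 ->
3. deliver 2→0:  nop
4. deliver 0→1:  <1:part t1 ->
5. deliver 1→0:  nop
6. deliver 0→3:  <3:part t1 ->
7. deliver 3→0:  <0:coor t1 s>
8. deliver 0→2:  <2:part t1 s>
9. deliver 0→3:  <3:part t1 s>
10. timeout(0):  <0:coor t2 s>
11. deliver 0→1:  <1:part t1 s>
12. deliver 1→0:  nop
13. deliver 0→2:  <2:part t2 s>
14. deliver 2→0:  nop
15. crash(1):  <1:✗part t1 s>
16. recover(1):  <1:part t1 s>
17. deliver 1→2:  nop
18. propose(0,'s'):  <0:coor t3 s>
19. deliver 0→3:  <3:part t2 s>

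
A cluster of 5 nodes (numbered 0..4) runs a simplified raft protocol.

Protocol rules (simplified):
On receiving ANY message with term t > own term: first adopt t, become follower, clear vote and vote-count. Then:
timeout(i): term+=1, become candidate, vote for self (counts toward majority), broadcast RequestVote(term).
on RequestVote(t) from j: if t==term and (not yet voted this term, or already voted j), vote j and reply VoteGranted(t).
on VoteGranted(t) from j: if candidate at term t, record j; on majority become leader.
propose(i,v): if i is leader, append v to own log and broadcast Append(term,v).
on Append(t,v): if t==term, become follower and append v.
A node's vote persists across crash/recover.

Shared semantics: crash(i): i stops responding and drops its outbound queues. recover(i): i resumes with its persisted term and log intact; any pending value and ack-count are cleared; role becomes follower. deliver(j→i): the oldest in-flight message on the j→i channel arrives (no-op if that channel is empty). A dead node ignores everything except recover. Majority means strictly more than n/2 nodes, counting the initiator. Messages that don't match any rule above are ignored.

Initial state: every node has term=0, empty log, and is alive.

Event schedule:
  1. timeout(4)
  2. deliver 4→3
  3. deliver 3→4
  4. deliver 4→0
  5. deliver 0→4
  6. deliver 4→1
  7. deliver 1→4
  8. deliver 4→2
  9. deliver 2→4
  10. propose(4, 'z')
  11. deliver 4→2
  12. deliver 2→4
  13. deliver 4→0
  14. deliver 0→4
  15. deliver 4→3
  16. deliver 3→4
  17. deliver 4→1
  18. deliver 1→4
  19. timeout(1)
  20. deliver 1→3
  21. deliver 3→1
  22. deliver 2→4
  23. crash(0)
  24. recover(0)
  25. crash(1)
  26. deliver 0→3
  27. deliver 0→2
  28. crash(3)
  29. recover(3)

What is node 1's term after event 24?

step 1 timeout(4): 4={cand,t=1,log=-}
step 2 deliver 4→3: 3={foll,t=1,log=-}
step 3 deliver 3→4: —
step 4 deliver 4→0: 0={foll,t=1,log=-}
step 5 deliver 0→4: 4={lead,t=1,log=-}
step 6 deliver 4→1: 1={foll,t=1,log=-}
step 7 deliver 1→4: —
step 8 deliver 4→2: 2={foll,t=1,log=-}
step 9 deliver 2→4: —
step 10 propose(4,'z'): 4={lead,t=1,log=z}
step 11 deliver 4→2: 2={foll,t=1,log=z}
step 12 deliver 2→4: —
step 13 deliver 4→0: 0={foll,t=1,log=z}
step 14 deliver 0→4: —
step 15 deliver 4→3: 3={foll,t=1,log=z}
step 16 deliver 3→4: —
step 17 deliver 4→1: 1={foll,t=1,log=z}
step 18 deliver 1→4: —
step 19 timeout(1): 1={cand,t=2,log=z}
step 20 deliver 1→3: 3={foll,t=2,log=z}
step 21 deliver 3→1: —
step 22 deliver 2→4: —
step 23 crash(0): 0={✗foll,t=1,log=z}
step 24 recover(0): 0={foll,t=1,log=z}

2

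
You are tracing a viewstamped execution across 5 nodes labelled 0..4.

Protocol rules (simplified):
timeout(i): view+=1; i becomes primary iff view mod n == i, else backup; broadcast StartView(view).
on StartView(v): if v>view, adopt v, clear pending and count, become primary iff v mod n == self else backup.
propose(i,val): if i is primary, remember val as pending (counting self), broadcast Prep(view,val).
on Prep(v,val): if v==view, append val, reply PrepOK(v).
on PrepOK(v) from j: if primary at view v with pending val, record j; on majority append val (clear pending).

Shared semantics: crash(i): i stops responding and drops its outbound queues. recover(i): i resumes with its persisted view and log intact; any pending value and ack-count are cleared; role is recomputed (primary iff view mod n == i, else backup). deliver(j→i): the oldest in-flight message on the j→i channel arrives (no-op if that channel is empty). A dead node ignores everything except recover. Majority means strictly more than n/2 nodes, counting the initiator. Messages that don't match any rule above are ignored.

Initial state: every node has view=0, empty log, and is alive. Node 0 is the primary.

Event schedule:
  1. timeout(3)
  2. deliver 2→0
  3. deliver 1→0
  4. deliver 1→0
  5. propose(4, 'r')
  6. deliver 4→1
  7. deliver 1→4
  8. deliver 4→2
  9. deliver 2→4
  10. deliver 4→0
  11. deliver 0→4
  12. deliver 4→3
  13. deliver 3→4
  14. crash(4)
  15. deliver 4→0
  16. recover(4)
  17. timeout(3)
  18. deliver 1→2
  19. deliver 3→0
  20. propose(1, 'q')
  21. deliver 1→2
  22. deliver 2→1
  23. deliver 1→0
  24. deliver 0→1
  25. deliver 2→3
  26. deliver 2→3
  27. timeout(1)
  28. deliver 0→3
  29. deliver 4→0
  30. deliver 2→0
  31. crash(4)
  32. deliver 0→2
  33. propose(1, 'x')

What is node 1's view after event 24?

1. timeout(3):  <3:back v1 ->
2. deliver 2→0:  nop
3. deliver 1→0:  nop
4. deliver 1→0:  nop
5. propose(4,'r'):  nop
6. deliver 4→1:  nop
7. deliver 1→4:  nop
8. deliver 4→2:  nop
9. deliver 2→4:  nop
10. deliver 4→0:  nop
11. deliver 0→4:  nop
12. deliver 4→3:  nop
13. deliver 3→4:  <4:back v1 ->
14. crash(4):  <4:✗back v1 ->
15. deliver 4→0:  nop
16. recover(4):  <4:back v1 ->
17. timeout(3):  <3:back v2 ->
18. deliver 1→2:  nop
19. deliver 3→0:  <0:back v1 ->
20. propose(1,'q'):  nop
21. deliver 1→2:  nop
22. deliver 2→1:  nop
23. deliver 1→0:  nop
24. deliver 0→1:  nop

0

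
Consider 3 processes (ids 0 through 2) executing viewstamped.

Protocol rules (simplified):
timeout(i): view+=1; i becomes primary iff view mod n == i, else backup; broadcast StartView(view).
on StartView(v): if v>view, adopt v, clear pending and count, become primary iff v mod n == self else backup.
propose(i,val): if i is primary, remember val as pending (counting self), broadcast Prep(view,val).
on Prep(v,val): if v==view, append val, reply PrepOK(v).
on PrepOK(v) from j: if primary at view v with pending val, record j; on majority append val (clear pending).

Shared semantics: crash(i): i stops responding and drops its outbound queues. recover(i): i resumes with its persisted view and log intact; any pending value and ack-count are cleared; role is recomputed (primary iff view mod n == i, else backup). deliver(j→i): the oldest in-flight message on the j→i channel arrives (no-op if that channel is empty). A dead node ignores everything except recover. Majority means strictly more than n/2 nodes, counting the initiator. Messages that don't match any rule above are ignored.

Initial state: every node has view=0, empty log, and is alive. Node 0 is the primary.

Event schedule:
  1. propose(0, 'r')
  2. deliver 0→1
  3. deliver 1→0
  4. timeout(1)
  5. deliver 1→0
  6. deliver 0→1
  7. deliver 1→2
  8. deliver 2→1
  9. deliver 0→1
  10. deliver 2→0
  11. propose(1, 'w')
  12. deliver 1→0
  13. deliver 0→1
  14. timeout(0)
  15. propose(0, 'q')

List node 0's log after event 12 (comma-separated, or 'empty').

r,w

after 1 — propose(0,'r'): ·
after 2 — deliver 0→1: n1:back/v0/[r]
after 3 — deliver 1→0: n0:prim/v0/[r]
after 4 — timeout(1): n1:prim/v1/[r]
after 5 — deliver 1→0: n0:back/v1/[r]
after 6 — deliver 0→1: ·
after 7 — deliver 1→2: n2:back/v1/[-]
after 8 — deliver 2→1: ·
after 9 — deliver 0→1: ·
after 10 — deliver 2→0: ·
after 11 — propose(1,'w'): ·
after 12 — deliver 1→0: n0:back/v1/[r,w]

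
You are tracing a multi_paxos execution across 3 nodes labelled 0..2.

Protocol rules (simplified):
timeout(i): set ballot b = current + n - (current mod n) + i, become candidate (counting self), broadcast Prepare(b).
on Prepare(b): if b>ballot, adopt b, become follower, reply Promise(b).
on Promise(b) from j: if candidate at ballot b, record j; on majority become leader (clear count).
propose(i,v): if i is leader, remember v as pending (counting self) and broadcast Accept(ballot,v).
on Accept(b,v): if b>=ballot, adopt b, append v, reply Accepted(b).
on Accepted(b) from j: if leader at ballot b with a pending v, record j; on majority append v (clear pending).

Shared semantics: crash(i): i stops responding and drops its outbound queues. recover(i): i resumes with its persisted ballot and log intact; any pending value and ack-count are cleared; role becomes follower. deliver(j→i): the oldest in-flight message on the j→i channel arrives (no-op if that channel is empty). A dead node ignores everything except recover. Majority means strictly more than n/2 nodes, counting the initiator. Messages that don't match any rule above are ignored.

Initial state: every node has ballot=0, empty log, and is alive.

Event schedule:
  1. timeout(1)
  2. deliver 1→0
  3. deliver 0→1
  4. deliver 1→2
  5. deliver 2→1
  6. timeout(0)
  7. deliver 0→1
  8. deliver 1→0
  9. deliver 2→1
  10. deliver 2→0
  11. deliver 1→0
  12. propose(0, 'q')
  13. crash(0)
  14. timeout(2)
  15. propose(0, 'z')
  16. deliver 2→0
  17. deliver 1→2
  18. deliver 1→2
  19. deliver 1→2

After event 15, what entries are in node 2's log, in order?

e1 timeout(1): 1[cand,b=4,-]
e2 deliver 1→0: 0[foll,b=4,-]
e3 deliver 0→1: 1[lead,b=4,-]
e4 deliver 1→2: 2[foll,b=4,-]
e5 deliver 2→1: ·
e6 timeout(0): 0[cand,b=6,-]
e7 deliver 0→1: 1[foll,b=6,-]
e8 deliver 1→0: 0[lead,b=6,-]
e9 deliver 2→1: ·
e10 deliver 2→0: ·
e11 deliver 1→0: ·
e12 propose(0,'q'): ·
e13 crash(0): 0[✗lead,b=6,-]
e14 timeout(2): 2[cand,b=8,-]
e15 propose(0,'z'): ·

empty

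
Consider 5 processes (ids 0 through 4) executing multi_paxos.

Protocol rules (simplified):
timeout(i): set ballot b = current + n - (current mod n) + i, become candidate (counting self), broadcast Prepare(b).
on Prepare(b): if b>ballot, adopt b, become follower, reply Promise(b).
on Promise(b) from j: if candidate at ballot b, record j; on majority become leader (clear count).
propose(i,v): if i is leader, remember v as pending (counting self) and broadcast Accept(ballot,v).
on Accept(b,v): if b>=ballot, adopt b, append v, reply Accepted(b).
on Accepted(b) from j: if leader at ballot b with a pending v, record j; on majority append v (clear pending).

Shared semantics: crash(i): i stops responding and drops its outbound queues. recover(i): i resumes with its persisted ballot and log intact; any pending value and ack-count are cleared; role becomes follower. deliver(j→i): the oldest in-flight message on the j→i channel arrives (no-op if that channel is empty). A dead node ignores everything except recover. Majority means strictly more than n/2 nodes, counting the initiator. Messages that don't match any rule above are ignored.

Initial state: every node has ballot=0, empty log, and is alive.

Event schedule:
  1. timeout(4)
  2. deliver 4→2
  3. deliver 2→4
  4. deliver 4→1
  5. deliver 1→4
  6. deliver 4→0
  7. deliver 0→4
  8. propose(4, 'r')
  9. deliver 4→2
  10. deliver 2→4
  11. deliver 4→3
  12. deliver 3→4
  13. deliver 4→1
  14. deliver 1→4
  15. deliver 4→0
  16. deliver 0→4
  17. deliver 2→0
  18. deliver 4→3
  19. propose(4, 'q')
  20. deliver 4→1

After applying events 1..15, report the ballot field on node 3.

9

1. timeout(4):  <4:cand b9 ->
2. deliver 4→2:  <2:foll b9 ->
3. deliver 2→4:  nop
4. deliver 4→1:  <1:foll b9 ->
5. deliver 1→4:  <4:lead b9 ->
6. deliver 4→0:  <0:foll b9 ->
7. deliver 0→4:  nop
8. propose(4,'r'):  nop
9. deliver 4→2:  <2:foll b9 r>
10. deliver 2→4:  nop
11. deliver 4→3:  <3:foll b9 ->
12. deliver 3→4:  nop
13. deliver 4→1:  <1:foll b9 r>
14. deliver 1→4:  <4:lead b9 r>
15. deliver 4→0:  <0:foll b9 r>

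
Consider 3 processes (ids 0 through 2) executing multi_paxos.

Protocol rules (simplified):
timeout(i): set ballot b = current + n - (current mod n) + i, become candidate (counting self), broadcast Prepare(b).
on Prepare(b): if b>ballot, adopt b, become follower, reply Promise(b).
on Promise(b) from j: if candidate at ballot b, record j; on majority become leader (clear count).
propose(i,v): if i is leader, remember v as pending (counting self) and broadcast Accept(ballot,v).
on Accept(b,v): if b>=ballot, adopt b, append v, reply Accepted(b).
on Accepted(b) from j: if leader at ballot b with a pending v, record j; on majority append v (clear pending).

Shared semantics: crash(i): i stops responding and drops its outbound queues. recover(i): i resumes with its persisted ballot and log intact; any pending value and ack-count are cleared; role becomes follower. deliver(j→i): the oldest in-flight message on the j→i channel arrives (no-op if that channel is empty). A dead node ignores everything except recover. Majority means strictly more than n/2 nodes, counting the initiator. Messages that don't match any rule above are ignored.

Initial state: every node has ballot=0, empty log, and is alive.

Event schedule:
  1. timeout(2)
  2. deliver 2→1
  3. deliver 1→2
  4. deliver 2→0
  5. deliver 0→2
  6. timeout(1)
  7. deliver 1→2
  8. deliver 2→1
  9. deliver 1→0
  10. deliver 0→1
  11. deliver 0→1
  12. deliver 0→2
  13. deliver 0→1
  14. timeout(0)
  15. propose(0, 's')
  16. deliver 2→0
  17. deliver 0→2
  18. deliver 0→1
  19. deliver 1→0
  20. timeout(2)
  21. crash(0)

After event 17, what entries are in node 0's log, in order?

1. timeout(2):  <2:cand b5 ->
2. deliver 2→1:  <1:foll b5 ->
3. deliver 1→2:  <2:lead b5 ->
4. deliver 2→0:  <0:foll b5 ->
5. deliver 0→2:  nop
6. timeout(1):  <1:cand b7 ->
7. deliver 1→2:  <2:foll b7 ->
8. deliver 2→1:  <1:lead b7 ->
9. deliver 1→0:  <0:foll b7 ->
10. deliver 0→1:  nop
11. deliver 0→1:  nop
12. deliver 0→2:  nop
13. deliver 0→1:  nop
14. timeout(0):  <0:cand b9 ->
15. propose(0,'s'):  nop
16. deliver 2→0:  nop
17. deliver 0→2:  <2:foll b9 ->

empty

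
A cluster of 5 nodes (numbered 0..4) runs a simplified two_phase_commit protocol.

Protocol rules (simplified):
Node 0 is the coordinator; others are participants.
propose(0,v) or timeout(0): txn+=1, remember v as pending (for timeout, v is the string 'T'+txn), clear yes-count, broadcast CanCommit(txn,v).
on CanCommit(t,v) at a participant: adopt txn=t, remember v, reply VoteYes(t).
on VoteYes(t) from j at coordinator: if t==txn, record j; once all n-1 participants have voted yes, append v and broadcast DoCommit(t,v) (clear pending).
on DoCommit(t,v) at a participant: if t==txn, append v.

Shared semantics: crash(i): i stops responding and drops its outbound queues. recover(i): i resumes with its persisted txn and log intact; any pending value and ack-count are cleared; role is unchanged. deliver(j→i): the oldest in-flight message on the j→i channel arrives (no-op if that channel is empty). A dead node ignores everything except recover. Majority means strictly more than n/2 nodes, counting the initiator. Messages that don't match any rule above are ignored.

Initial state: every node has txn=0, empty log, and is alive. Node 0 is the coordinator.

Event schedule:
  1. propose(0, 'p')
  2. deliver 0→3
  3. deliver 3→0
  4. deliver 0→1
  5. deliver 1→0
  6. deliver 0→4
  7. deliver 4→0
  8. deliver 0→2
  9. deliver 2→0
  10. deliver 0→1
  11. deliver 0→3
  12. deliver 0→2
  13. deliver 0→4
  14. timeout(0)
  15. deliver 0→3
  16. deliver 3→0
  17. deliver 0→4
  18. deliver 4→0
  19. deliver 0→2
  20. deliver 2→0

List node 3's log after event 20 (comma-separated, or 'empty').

[1] propose(0,'p') → N0(coor t1 [-])
[2] deliver 0→3 → N3(part t1 [-])
[3] deliver 3→0 → ∅
[4] deliver 0→1 → N1(part t1 [-])
[5] deliver 1→0 → ∅
[6] deliver 0→4 → N4(part t1 [-])
[7] deliver 4→0 → ∅
[8] deliver 0→2 → N2(part t1 [-])
[9] deliver 2→0 → N0(coor t1 [p])
[10] deliver 0→1 → N1(part t1 [p])
[11] deliver 0→3 → N3(part t1 [p])
[12] deliver 0→2 → N2(part t1 [p])
[13] deliver 0→4 → N4(part t1 [p])
[14] timeout(0) → N0(coor t2 [p])
[15] deliver 0→3 → N3(part t2 [p])
[16] deliver 3→0 → ∅
[17] deliver 0→4 → N4(part t2 [p])
[18] deliver 4→0 → ∅
[19] deliver 0→2 → N2(part t2 [p])
[20] deliver 2→0 → ∅

p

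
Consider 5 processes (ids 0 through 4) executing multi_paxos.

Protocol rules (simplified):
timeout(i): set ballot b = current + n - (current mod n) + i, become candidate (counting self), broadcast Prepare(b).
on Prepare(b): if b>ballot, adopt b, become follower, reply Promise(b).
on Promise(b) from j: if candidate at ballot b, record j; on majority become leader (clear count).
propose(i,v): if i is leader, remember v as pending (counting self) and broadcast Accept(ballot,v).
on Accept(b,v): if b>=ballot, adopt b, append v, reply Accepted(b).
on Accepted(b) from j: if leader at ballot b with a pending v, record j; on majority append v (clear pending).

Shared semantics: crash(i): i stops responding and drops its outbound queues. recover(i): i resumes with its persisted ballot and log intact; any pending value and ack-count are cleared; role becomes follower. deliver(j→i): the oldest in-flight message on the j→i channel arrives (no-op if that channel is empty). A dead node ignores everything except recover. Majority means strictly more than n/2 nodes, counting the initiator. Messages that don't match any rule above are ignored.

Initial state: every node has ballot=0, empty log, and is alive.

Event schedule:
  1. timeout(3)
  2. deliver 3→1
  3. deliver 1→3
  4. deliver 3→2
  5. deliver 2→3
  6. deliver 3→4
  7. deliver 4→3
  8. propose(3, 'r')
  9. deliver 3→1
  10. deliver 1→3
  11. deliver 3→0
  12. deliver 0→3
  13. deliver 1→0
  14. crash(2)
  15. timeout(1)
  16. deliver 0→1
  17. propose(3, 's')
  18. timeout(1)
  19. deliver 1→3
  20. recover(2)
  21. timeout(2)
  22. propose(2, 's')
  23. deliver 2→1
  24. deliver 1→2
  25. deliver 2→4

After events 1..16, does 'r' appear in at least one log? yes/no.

yes

1. timeout(3):  <3:cand b8 ->
2. deliver 3→1:  <1:foll b8 ->
3. deliver 1→3:  nop
4. deliver 3→2:  <2:foll b8 ->
5. deliver 2→3:  <3:lead b8 ->
6. deliver 3→4:  <4:foll b8 ->
7. deliver 4→3:  nop
8. propose(3,'r'):  nop
9. deliver 3→1:  <1:foll b8 r>
10. deliver 1→3:  nop
11. deliver 3→0:  <0:foll b8 ->
12. deliver 0→3:  nop
13. deliver 1→0:  nop
14. crash(2):  <2:✗foll b8 ->
15. timeout(1):  <1:cand b11 r>
16. deliver 0→1:  nop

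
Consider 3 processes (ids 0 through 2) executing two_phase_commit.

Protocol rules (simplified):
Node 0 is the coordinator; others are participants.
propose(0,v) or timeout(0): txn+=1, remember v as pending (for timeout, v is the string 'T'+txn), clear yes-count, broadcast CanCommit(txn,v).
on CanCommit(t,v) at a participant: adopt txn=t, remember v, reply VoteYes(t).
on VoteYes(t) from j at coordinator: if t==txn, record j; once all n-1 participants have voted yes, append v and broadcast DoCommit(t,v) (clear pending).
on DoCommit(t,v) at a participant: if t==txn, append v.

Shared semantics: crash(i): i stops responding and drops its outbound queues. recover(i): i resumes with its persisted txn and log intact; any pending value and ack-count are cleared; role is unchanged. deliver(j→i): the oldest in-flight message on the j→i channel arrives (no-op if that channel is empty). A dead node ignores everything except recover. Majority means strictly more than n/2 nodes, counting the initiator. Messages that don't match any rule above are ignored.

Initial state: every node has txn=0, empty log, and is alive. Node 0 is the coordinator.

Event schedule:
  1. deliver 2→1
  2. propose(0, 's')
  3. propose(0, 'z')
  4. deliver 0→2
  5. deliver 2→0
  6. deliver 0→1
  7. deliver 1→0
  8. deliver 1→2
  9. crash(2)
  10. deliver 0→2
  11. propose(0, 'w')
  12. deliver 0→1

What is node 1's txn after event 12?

2

e1 deliver 2→1: ·
e2 propose(0,'s'): 0[coor,t=1,-]
e3 propose(0,'z'): 0[coor,t=2,-]
e4 deliver 0→2: 2[part,t=1,-]
e5 deliver 2→0: ·
e6 deliver 0→1: 1[part,t=1,-]
e7 deliver 1→0: ·
e8 deliver 1→2: ·
e9 crash(2): 2[✗part,t=1,-]
e10 deliver 0→2: ·
e11 propose(0,'w'): 0[coor,t=3,-]
e12 deliver 0→1: 1[part,t=2,-]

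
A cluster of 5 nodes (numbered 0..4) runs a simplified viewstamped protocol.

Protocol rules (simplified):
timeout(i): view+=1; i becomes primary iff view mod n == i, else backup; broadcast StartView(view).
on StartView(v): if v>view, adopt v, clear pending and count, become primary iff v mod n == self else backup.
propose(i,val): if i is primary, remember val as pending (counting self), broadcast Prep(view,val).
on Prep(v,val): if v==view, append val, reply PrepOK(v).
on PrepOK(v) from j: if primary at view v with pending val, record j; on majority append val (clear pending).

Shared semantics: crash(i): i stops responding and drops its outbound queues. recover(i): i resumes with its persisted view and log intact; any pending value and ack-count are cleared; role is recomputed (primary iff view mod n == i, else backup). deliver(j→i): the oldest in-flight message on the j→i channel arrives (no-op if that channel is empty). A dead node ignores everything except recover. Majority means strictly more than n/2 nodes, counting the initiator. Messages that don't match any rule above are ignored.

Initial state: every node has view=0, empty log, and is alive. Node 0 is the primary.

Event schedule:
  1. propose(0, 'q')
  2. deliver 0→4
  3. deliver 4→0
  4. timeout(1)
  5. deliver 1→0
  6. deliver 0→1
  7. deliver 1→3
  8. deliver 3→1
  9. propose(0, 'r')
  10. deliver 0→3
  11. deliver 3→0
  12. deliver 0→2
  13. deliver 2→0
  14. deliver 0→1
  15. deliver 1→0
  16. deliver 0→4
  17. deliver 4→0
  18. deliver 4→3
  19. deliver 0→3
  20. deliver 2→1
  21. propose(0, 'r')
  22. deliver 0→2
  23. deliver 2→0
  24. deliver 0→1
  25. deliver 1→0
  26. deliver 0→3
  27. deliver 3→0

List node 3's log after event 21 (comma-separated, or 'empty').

[1] propose(0,'q') → ∅
[2] deliver 0→4 → N4(back v0 [q])
[3] deliver 4→0 → ∅
[4] timeout(1) → N1(prim v1 [-])
[5] deliver 1→0 → N0(back v1 [-])
[6] deliver 0→1 → ∅
[7] deliver 1→3 → N3(back v1 [-])
[8] deliver 3→1 → ∅
[9] propose(0,'r') → ∅
[10] deliver 0→3 → ∅
[11] deliver 3→0 → ∅
[12] deliver 0→2 → N2(back v0 [q])
[13] deliver 2→0 → ∅
[14] deliver 0→1 → ∅
[15] deliver 1→0 → ∅
[16] deliver 0→4 → ∅
[17] deliver 4→0 → ∅
[18] deliver 4→3 → ∅
[19] deliver 0→3 → ∅
[20] deliver 2→1 → ∅
[21] propose(0,'r') → ∅

empty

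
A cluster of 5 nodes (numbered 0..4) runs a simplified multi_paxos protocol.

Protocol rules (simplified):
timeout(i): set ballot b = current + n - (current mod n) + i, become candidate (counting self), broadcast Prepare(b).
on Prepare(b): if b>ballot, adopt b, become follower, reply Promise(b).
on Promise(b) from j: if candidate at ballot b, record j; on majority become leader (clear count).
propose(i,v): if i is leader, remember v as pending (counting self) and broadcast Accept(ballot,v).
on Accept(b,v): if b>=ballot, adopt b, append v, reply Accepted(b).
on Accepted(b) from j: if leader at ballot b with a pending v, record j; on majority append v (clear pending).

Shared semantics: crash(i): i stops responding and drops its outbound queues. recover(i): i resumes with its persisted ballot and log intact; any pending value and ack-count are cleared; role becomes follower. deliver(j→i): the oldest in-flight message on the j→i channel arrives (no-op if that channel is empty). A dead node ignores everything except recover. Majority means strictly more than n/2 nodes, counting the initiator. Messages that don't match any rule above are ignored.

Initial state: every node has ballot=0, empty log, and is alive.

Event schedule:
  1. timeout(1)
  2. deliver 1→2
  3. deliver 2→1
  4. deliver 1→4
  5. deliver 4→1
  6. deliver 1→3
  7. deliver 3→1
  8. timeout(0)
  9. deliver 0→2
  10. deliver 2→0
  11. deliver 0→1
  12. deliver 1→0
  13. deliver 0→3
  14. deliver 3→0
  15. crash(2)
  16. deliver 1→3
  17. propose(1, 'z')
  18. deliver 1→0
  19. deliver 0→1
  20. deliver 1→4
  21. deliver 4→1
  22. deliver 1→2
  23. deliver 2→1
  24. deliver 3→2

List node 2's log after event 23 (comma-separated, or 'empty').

[1] timeout(1) → N1(cand b6 [-])
[2] deliver 1→2 → N2(foll b6 [-])
[3] deliver 2→1 → ∅
[4] deliver 1→4 → N4(foll b6 [-])
[5] deliver 4→1 → N1(lead b6 [-])
[6] deliver 1→3 → N3(foll b6 [-])
[7] deliver 3→1 → ∅
[8] timeout(0) → N0(cand b5 [-])
[9] deliver 0→2 → ∅
[10] deliver 2→0 → ∅
[11] deliver 0→1 → ∅
[12] deliver 1→0 → N0(foll b6 [-])
[13] deliver 0→3 → ∅
[14] deliver 3→0 → ∅
[15] crash(2) → N2(✗foll b6 [-])
[16] deliver 1→3 → ∅
[17] propose(1,'z') → ∅
[18] deliver 1→0 → N0(foll b6 [z])
[19] deliver 0→1 → ∅
[20] deliver 1→4 → N4(foll b6 [z])
[21] deliver 4→1 → ∅
[22] deliver 1→2 → ∅
[23] deliver 2→1 → ∅

empty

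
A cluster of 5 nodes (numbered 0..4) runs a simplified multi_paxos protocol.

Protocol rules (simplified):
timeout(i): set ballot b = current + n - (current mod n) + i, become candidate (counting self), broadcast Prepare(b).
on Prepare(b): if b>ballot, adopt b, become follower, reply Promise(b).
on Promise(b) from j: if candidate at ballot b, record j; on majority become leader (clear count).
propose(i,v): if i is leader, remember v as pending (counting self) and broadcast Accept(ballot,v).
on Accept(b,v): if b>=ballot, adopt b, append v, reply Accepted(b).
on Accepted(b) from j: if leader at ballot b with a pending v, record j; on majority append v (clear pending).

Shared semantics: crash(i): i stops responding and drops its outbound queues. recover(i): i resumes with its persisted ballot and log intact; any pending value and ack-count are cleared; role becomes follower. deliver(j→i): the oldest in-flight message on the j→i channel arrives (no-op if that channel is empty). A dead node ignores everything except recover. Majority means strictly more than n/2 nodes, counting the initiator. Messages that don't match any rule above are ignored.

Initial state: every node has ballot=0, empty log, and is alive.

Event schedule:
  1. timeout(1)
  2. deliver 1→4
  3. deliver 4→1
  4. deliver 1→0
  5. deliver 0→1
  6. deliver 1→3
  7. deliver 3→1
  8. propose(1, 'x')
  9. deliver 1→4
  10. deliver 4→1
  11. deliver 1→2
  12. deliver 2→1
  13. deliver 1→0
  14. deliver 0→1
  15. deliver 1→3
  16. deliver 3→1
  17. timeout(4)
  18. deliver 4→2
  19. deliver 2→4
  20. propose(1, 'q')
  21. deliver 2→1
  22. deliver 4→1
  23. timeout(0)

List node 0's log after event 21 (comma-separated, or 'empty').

1. timeout(1):  <1:cand b6 ->
2. deliver 1→4:  <4:foll b6 ->
3. deliver 4→1:  nop
4. deliver 1→0:  <0:foll b6 ->
5. deliver 0→1:  <1:lead b6 ->
6. deliver 1→3:  <3:foll b6 ->
7. deliver 3→1:  nop
8. propose(1,'x'):  nop
9. deliver 1→4:  <4:foll b6 x>
10. deliver 4→1:  nop
11. deliver 1→2:  <2:foll b6 ->
12. deliver 2→1:  nop
13. deliver 1→0:  <0:foll b6 x>
14. deliver 0→1:  <1:lead b6 x>
15. deliver 1→3:  <3:foll b6 x>
16. deliver 3→1:  nop
17. timeout(4):  <4:cand b14 x>
18. deliver 4→2:  <2:foll b14 ->
19. deliver 2→4:  nop
20. propose(1,'q'):  nop
21. deliver 2→1:  nop

x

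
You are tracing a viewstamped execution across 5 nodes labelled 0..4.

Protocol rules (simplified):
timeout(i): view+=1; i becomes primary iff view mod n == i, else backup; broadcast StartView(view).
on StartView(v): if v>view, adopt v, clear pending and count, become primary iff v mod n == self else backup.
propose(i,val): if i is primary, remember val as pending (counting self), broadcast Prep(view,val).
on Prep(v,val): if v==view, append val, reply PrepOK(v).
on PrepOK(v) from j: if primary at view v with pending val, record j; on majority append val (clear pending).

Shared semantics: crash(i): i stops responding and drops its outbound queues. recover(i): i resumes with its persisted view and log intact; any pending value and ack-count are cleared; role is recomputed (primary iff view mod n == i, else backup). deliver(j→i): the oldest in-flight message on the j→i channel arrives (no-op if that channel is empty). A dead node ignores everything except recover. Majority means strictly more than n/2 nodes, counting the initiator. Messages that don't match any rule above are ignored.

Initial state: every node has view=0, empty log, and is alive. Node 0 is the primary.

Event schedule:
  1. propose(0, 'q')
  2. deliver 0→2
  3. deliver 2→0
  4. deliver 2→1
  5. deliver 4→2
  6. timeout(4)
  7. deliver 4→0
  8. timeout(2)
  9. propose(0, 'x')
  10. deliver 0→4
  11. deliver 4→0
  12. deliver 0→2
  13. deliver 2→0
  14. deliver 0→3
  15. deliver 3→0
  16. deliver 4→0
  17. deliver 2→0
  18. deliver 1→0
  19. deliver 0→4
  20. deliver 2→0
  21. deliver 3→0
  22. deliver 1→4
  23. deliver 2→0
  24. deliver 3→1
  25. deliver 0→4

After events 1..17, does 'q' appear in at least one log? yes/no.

yes

after 1 — propose(0,'q'): ·
after 2 — deliver 0→2: n2:back/v0/[q]
after 3 — deliver 2→0: ·
after 4 — deliver 2→1: ·
after 5 — deliver 4→2: ·
after 6 — timeout(4): n4:back/v1/[-]
after 7 — deliver 4→0: n0:back/v1/[-]
after 8 — timeout(2): n2:back/v1/[q]
after 9 — propose(0,'x'): ·
after 10 — deliver 0→4: ·
after 11 — deliver 4→0: ·
after 12 — deliver 0→2: ·
after 13 — deliver 2→0: ·
after 14 — deliver 0→3: n3:back/v0/[q]
after 15 — deliver 3→0: ·
after 16 — deliver 4→0: ·
after 17 — deliver 2→0: ·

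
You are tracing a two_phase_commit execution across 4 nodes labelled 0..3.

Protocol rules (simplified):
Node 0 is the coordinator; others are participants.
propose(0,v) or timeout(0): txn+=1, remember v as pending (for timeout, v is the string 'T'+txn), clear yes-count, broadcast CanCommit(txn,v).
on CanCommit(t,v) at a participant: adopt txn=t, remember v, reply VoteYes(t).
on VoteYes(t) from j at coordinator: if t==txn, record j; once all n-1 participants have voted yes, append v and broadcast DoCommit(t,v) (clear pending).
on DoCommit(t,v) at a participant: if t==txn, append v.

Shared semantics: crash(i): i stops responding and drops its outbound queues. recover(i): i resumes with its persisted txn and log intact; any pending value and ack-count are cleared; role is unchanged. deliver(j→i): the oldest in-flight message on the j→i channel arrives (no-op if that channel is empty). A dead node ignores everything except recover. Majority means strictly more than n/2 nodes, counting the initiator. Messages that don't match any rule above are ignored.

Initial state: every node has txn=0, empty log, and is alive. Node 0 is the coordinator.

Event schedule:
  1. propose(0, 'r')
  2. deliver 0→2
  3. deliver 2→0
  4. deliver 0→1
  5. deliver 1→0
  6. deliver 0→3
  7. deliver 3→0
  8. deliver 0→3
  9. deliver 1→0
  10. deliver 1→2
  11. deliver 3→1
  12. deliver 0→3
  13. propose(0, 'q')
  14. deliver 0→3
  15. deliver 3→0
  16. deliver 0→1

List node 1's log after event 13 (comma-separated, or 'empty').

empty

step 1 propose(0,'r'): 0={coor,t=1,log=-}
step 2 deliver 0→2: 2={part,t=1,log=-}
step 3 deliver 2→0: —
step 4 deliver 0→1: 1={part,t=1,log=-}
step 5 deliver 1→0: —
step 6 deliver 0→3: 3={part,t=1,log=-}
step 7 deliver 3→0: 0={coor,t=1,log=r}
step 8 deliver 0→3: 3={part,t=1,log=r}
step 9 deliver 1→0: —
step 10 deliver 1→2: —
step 11 deliver 3→1: —
step 12 deliver 0→3: —
step 13 propose(0,'q'): 0={coor,t=2,log=r}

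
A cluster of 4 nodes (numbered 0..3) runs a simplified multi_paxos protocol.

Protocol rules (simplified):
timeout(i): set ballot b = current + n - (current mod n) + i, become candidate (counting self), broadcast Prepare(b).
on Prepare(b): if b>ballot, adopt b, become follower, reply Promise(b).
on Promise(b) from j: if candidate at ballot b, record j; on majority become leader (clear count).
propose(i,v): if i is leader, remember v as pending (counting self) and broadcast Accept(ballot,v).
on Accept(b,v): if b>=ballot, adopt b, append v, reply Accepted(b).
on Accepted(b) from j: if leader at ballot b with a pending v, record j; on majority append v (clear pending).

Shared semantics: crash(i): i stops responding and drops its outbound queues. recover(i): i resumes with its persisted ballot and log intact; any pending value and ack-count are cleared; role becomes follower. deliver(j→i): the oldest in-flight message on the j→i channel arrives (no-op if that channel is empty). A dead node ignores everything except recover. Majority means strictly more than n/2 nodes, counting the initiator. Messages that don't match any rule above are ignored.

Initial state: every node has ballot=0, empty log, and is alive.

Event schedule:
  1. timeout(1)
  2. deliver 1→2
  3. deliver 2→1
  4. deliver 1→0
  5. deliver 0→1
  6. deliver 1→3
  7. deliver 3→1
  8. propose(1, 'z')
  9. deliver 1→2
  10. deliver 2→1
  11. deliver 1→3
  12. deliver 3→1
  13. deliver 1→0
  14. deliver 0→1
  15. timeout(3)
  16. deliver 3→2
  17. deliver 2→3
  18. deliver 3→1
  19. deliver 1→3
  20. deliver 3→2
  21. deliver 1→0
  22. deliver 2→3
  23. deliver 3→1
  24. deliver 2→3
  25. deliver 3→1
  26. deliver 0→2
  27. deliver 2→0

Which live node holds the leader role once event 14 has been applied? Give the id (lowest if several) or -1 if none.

1

e1 timeout(1): 1[cand,b=5,-]
e2 deliver 1→2: 2[foll,b=5,-]
e3 deliver 2→1: ·
e4 deliver 1→0: 0[foll,b=5,-]
e5 deliver 0→1: 1[lead,b=5,-]
e6 deliver 1→3: 3[foll,b=5,-]
e7 deliver 3→1: ·
e8 propose(1,'z'): ·
e9 deliver 1→2: 2[foll,b=5,z]
e10 deliver 2→1: ·
e11 deliver 1→3: 3[foll,b=5,z]
e12 deliver 3→1: 1[lead,b=5,z]
e13 deliver 1→0: 0[foll,b=5,z]
e14 deliver 0→1: ·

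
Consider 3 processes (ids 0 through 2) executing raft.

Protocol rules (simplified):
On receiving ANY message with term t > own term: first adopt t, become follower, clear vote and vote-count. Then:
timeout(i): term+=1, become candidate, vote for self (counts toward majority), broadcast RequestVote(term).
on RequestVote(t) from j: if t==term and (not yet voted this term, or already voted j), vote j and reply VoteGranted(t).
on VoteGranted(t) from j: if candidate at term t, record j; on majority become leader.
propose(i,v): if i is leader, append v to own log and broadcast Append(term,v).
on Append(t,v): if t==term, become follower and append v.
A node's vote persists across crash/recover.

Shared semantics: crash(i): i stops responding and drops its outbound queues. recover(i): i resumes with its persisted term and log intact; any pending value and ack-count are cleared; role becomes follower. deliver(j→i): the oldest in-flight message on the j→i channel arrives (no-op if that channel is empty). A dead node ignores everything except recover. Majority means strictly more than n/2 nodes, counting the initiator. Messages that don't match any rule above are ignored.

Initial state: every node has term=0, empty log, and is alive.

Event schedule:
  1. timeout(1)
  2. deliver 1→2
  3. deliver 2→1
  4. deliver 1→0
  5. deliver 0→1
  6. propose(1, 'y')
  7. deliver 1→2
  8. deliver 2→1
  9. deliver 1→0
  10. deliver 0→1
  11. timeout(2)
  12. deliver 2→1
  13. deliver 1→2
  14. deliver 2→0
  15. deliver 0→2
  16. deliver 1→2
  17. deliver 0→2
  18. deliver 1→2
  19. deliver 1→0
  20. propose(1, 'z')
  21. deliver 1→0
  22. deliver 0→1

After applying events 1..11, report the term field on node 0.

1

step 1 timeout(1): 1={cand,t=1,log=-}
step 2 deliver 1→2: 2={foll,t=1,log=-}
step 3 deliver 2→1: 1={lead,t=1,log=-}
step 4 deliver 1→0: 0={foll,t=1,log=-}
step 5 deliver 0→1: —
step 6 propose(1,'y'): 1={lead,t=1,log=y}
step 7 deliver 1→2: 2={foll,t=1,log=y}
step 8 deliver 2→1: —
step 9 deliver 1→0: 0={foll,t=1,log=y}
step 10 deliver 0→1: —
step 11 timeout(2): 2={cand,t=2,log=y}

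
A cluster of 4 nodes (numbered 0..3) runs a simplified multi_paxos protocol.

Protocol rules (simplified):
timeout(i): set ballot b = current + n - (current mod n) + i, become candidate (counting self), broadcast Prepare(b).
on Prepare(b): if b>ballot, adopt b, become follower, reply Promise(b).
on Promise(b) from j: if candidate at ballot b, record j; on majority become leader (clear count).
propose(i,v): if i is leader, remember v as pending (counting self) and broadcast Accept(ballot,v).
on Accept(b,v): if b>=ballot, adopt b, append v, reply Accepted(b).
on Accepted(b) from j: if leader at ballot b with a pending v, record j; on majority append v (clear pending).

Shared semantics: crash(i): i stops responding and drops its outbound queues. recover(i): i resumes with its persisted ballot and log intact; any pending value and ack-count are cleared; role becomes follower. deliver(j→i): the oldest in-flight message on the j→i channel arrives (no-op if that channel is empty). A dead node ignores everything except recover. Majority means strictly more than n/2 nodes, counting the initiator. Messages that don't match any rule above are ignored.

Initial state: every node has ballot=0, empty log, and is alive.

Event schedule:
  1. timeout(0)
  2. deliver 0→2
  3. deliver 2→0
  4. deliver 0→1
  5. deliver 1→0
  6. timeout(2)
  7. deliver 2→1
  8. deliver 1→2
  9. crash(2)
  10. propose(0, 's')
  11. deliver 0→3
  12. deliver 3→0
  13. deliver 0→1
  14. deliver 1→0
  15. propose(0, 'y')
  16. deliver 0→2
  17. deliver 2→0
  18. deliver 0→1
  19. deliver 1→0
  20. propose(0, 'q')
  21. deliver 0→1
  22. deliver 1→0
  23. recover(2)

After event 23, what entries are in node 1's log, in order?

empty

1. timeout(0):  <0:cand b4 ->
2. deliver 0→2:  <2:foll b4 ->
3. deliver 2→0:  nop
4. deliver 0→1:  <1:foll b4 ->
5. deliver 1→0:  <0:lead b4 ->
6. timeout(2):  <2:cand b10 ->
7. deliver 2→1:  <1:foll b10 ->
8. deliver 1→2:  nop
9. crash(2):  <2:✗cand b10 ->
10. propose(0,'s'):  nop
11. deliver 0→3:  <3:foll b4 ->
12. deliver 3→0:  nop
13. deliver 0→1:  nop
14. deliver 1→0:  nop
15. propose(0,'y'):  nop
16. deliver 0→2:  nop
17. deliver 2→0:  nop
18. deliver 0→1:  nop
19. deliver 1→0:  nop
20. propose(0,'q'):  nop
21. deliver 0→1:  nop
22. deliver 1→0:  nop
23. recover(2):  <2:foll b10 ->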